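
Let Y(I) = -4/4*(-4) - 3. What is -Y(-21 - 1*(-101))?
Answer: -1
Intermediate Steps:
Y(I) = 1 (Y(I) = -4*¼*(-4) - 3 = -1*(-4) - 3 = 4 - 3 = 1)
-Y(-21 - 1*(-101)) = -1*1 = -1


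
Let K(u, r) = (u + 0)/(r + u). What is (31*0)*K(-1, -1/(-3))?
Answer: 0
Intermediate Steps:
K(u, r) = u/(r + u)
(31*0)*K(-1, -1/(-3)) = (31*0)*(-1/(-1/(-3) - 1)) = 0*(-1/(-1*(-1/3) - 1)) = 0*(-1/(1/3 - 1)) = 0*(-1/(-2/3)) = 0*(-1*(-3/2)) = 0*(3/2) = 0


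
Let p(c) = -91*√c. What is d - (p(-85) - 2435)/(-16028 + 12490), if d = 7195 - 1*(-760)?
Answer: 28142355/3538 - 91*I*√85/3538 ≈ 7954.3 - 0.23713*I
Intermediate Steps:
d = 7955 (d = 7195 + 760 = 7955)
d - (p(-85) - 2435)/(-16028 + 12490) = 7955 - (-91*I*√85 - 2435)/(-16028 + 12490) = 7955 - (-91*I*√85 - 2435)/(-3538) = 7955 - (-91*I*√85 - 2435)*(-1)/3538 = 7955 - (-2435 - 91*I*√85)*(-1)/3538 = 7955 - (2435/3538 + 91*I*√85/3538) = 7955 + (-2435/3538 - 91*I*√85/3538) = 28142355/3538 - 91*I*√85/3538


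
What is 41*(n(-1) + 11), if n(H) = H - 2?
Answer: 328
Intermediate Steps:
n(H) = -2 + H
41*(n(-1) + 11) = 41*((-2 - 1) + 11) = 41*(-3 + 11) = 41*8 = 328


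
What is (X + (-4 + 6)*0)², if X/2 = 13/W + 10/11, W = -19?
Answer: 8836/43681 ≈ 0.20228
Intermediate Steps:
X = 94/209 (X = 2*(13/(-19) + 10/11) = 2*(13*(-1/19) + 10*(1/11)) = 2*(-13/19 + 10/11) = 2*(47/209) = 94/209 ≈ 0.44976)
(X + (-4 + 6)*0)² = (94/209 + (-4 + 6)*0)² = (94/209 + 2*0)² = (94/209 + 0)² = (94/209)² = 8836/43681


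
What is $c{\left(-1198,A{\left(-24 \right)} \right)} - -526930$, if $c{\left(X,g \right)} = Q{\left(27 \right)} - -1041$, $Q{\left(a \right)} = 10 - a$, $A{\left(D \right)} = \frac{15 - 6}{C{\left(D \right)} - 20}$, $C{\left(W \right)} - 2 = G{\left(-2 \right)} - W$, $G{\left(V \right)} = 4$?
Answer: $527954$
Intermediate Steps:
$C{\left(W \right)} = 6 - W$ ($C{\left(W \right)} = 2 - \left(-4 + W\right) = 6 - W$)
$A{\left(D \right)} = \frac{9}{-14 - D}$ ($A{\left(D \right)} = \frac{15 - 6}{\left(6 - D\right) - 20} = \frac{9}{-14 - D}$)
$c{\left(X,g \right)} = 1024$ ($c{\left(X,g \right)} = \left(10 - 27\right) - -1041 = \left(10 - 27\right) + 1041 = -17 + 1041 = 1024$)
$c{\left(-1198,A{\left(-24 \right)} \right)} - -526930 = 1024 - -526930 = 1024 + 526930 = 527954$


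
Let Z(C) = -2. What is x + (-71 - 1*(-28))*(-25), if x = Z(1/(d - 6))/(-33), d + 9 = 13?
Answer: 35477/33 ≈ 1075.1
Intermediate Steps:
d = 4 (d = -9 + 13 = 4)
x = 2/33 (x = -2/(-33) = -2*(-1/33) = 2/33 ≈ 0.060606)
x + (-71 - 1*(-28))*(-25) = 2/33 + (-71 - 1*(-28))*(-25) = 2/33 + (-71 + 28)*(-25) = 2/33 - 43*(-25) = 2/33 + 1075 = 35477/33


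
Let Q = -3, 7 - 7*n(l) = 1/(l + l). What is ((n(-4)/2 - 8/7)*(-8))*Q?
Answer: -213/14 ≈ -15.214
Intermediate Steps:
n(l) = 1 - 1/(14*l) (n(l) = 1 - 1/(7*(l + l)) = 1 - 1/(2*l)/7 = 1 - 1/(14*l))
((n(-4)/2 - 8/7)*(-8))*Q = ((((-1/14 - 4)/(-4))/2 - 8/7)*(-8))*(-3) = ((-¼*(-57/14)*(½) - 8*⅐)*(-8))*(-3) = (((57/56)*(½) - 8/7)*(-8))*(-3) = ((57/112 - 8/7)*(-8))*(-3) = -71/112*(-8)*(-3) = (71/14)*(-3) = -213/14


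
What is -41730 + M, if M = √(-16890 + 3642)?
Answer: -41730 + 24*I*√23 ≈ -41730.0 + 115.1*I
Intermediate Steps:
M = 24*I*√23 (M = √(-13248) = 24*I*√23 ≈ 115.1*I)
-41730 + M = -41730 + 24*I*√23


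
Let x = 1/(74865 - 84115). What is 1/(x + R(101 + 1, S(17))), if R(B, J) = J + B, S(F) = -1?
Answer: 9250/934249 ≈ 0.0099010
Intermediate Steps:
R(B, J) = B + J
x = -1/9250 (x = 1/(-9250) = -1/9250 ≈ -0.00010811)
1/(x + R(101 + 1, S(17))) = 1/(-1/9250 + ((101 + 1) - 1)) = 1/(-1/9250 + (102 - 1)) = 1/(-1/9250 + 101) = 1/(934249/9250) = 9250/934249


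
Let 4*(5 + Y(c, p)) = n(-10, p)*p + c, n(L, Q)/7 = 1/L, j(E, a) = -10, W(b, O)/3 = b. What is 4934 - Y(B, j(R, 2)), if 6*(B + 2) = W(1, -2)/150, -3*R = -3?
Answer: 5925299/1200 ≈ 4937.8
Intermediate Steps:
R = 1 (R = -⅓*(-3) = 1)
W(b, O) = 3*b
n(L, Q) = 7/L
B = -599/300 (B = -2 + ((3*1)/150)/6 = -2 + (3*(1/150))/6 = -2 + (⅙)*(1/50) = -2 + 1/300 = -599/300 ≈ -1.9967)
Y(c, p) = -5 - 7*p/40 + c/4 (Y(c, p) = -5 + ((7/(-10))*p + c)/4 = -5 + ((7*(-⅒))*p + c)/4 = -5 + (-7*p/10 + c)/4 = -5 + (c - 7*p/10)/4 = -5 + (-7*p/40 + c/4) = -5 - 7*p/40 + c/4)
4934 - Y(B, j(R, 2)) = 4934 - (-5 - 7/40*(-10) + (¼)*(-599/300)) = 4934 - (-5 + 7/4 - 599/1200) = 4934 - 1*(-4499/1200) = 4934 + 4499/1200 = 5925299/1200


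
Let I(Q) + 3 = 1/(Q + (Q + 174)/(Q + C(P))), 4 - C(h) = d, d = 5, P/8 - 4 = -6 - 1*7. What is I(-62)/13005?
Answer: -577/2488290 ≈ -0.00023189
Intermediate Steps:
P = -72 (P = 32 + 8*(-6 - 1*7) = 32 + 8*(-6 - 7) = 32 + 8*(-13) = 32 - 104 = -72)
C(h) = -1 (C(h) = 4 - 1*5 = 4 - 5 = -1)
I(Q) = -3 + 1/(Q + (174 + Q)/(-1 + Q)) (I(Q) = -3 + 1/(Q + (Q + 174)/(Q - 1)) = -3 + 1/(Q + (174 + Q)/(-1 + Q)))
I(-62)/13005 = ((-523 - 62 - 3*(-62)²)/(174 + (-62)²))/13005 = ((-523 - 62 - 3*3844)/(174 + 3844))*(1/13005) = ((-523 - 62 - 11532)/4018)*(1/13005) = ((1/4018)*(-12117))*(1/13005) = -1731/574*1/13005 = -577/2488290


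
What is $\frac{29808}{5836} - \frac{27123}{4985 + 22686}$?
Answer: $\frac{166631835}{40371989} \approx 4.1274$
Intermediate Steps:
$\frac{29808}{5836} - \frac{27123}{4985 + 22686} = 29808 \cdot \frac{1}{5836} - \frac{27123}{27671} = \frac{7452}{1459} - \frac{27123}{27671} = \frac{166631835}{40371989}$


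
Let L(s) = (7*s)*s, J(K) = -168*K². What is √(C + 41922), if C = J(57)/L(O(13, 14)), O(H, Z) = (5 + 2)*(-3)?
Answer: √2045514/7 ≈ 204.32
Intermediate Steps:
O(H, Z) = -21 (O(H, Z) = 7*(-3) = -21)
L(s) = 7*s²
C = -8664/49 (C = (-168*57²)/((7*(-21)²)) = (-168*3249)/((7*441)) = -545832/3087 = -545832*1/3087 = -8664/49 ≈ -176.82)
√(C + 41922) = √(-8664/49 + 41922) = √(2045514/49) = √2045514/7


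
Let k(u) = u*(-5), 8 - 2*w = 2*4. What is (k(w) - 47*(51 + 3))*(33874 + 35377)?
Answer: -175759038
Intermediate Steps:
w = 0 (w = 4 - 4 = 0)
k(u) = -5*u
(k(w) - 47*(51 + 3))*(33874 + 35377) = (-5*0 - 47*(51 + 3))*(33874 + 35377) = (0 - 47*54)*69251 = (0 - 2538)*69251 = -2538*69251 = -175759038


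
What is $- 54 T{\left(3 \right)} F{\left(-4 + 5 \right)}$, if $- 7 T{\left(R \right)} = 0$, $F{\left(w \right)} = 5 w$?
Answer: $0$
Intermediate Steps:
$T{\left(R \right)} = 0$ ($T{\left(R \right)} = \left(- \frac{1}{7}\right) 0 = 0$)
$- 54 T{\left(3 \right)} F{\left(-4 + 5 \right)} = \left(-54\right) 0 \cdot 5 \left(-4 + 5\right) = 0 \cdot 5 \cdot 1 = 0 \cdot 5 = 0$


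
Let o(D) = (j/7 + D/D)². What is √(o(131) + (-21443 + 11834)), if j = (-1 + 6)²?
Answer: I*√469817/7 ≈ 97.919*I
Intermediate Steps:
j = 25 (j = 5² = 25)
o(D) = 1024/49 (o(D) = (25/7 + D/D)² = (25*(⅐) + 1)² = (25/7 + 1)² = (32/7)² = 1024/49)
√(o(131) + (-21443 + 11834)) = √(1024/49 + (-21443 + 11834)) = √(1024/49 - 9609) = √(-469817/49) = I*√469817/7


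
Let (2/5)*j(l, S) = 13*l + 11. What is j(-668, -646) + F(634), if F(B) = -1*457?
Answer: -44279/2 ≈ -22140.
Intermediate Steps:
j(l, S) = 55/2 + 65*l/2 (j(l, S) = 5*(13*l + 11)/2 = 5*(11 + 13*l)/2 = 55/2 + 65*l/2)
F(B) = -457
j(-668, -646) + F(634) = (55/2 + (65/2)*(-668)) - 457 = (55/2 - 21710) - 457 = -43365/2 - 457 = -44279/2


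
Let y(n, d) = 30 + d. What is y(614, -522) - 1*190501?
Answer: -190993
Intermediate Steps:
y(614, -522) - 1*190501 = (30 - 522) - 1*190501 = -492 - 190501 = -190993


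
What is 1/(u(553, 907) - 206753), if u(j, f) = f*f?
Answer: 1/615896 ≈ 1.6236e-6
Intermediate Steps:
u(j, f) = f**2
1/(u(553, 907) - 206753) = 1/(907**2 - 206753) = 1/(822649 - 206753) = 1/615896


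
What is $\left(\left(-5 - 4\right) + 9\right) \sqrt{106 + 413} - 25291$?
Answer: $-25291$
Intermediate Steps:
$\left(\left(-5 - 4\right) + 9\right) \sqrt{106 + 413} - 25291 = \left(-9 + 9\right) \sqrt{519} - 25291 = 0 \sqrt{519} - 25291 = 0 - 25291 = -25291$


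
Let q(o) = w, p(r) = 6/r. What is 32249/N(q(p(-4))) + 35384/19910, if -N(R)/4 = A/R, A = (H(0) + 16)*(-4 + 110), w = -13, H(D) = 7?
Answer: 4346036719/97081160 ≈ 44.767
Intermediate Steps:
A = 2438 (A = (7 + 16)*(-4 + 110) = 23*106 = 2438)
q(o) = -13
N(R) = -9752/R
32249/N(q(p(-4))) + 35384/19910 = 32249/((-9752/(-13))) + 35384/19910 = 32249/((-9752*(-1/13))) + 35384*(1/19910) = 32249/(9752/13) + 17692/9955 = 32249*(13/9752) + 17692/9955 = 419237/9752 + 17692/9955 = 4346036719/97081160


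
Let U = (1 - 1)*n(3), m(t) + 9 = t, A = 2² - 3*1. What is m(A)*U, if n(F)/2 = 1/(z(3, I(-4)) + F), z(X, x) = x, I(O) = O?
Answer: 0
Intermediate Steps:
A = 1 (A = 4 - 3 = 1)
m(t) = -9 + t
n(F) = 2/(-4 + F)
U = 0 (U = (1 - 1)*(2/(-4 + 3)) = 0*(2/(-1)) = 0*(2*(-1)) = 0*(-2) = 0)
m(A)*U = (-9 + 1)*0 = -8*0 = 0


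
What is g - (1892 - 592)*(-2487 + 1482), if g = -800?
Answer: 1305700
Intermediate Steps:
g - (1892 - 592)*(-2487 + 1482) = -800 - (1892 - 592)*(-2487 + 1482) = -800 - 1300*(-1005) = -800 - 1*(-1306500) = -800 + 1306500 = 1305700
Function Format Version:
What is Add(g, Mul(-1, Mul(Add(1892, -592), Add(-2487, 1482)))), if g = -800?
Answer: 1305700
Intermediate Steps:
Add(g, Mul(-1, Mul(Add(1892, -592), Add(-2487, 1482)))) = Add(-800, Mul(-1, Mul(Add(1892, -592), Add(-2487, 1482)))) = Add(-800, Mul(-1, Mul(1300, -1005))) = Add(-800, Mul(-1, -1306500)) = Add(-800, 1306500) = 1305700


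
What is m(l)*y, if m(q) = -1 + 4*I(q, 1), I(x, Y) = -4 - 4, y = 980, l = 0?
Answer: -32340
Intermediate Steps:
I(x, Y) = -8
m(q) = -33 (m(q) = -1 + 4*(-8) = -1 - 32 = -33)
m(l)*y = -33*980 = -32340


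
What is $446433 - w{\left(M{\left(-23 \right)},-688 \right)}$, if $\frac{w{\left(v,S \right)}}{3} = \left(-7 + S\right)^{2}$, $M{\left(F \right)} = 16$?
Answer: $-1002642$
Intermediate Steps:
$w{\left(v,S \right)} = 3 \left(-7 + S\right)^{2}$
$446433 - w{\left(M{\left(-23 \right)},-688 \right)} = 446433 - 3 \left(-7 - 688\right)^{2} = 446433 - 3 \left(-695\right)^{2} = 446433 - 3 \cdot 483025 = 446433 - 1449075 = -1002642$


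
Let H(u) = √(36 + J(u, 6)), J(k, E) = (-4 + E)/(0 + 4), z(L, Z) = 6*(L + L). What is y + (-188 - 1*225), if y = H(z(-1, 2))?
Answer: -413 + √146/2 ≈ -406.96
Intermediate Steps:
z(L, Z) = 12*L (z(L, Z) = 6*(2*L) = 12*L)
J(k, E) = -1 + E/4 (J(k, E) = (-4 + E)/4 = (-4 + E)*(¼) = -1 + E/4)
H(u) = √146/2 (H(u) = √(36 + (-1 + (¼)*6)) = √(36 + (-1 + 3/2)) = √(36 + ½) = √(73/2) = √146/2)
y = √146/2 ≈ 6.0415
y + (-188 - 1*225) = √146/2 + (-188 - 1*225) = √146/2 + (-188 - 225) = √146/2 - 413 = -413 + √146/2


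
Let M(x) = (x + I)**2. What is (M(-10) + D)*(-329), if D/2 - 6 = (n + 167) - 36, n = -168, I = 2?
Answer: -658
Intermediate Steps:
D = -62 (D = 12 + 2*((-168 + 167) - 36) = 12 + 2*(-1 - 36) = 12 + 2*(-37) = 12 - 74 = -62)
M(x) = (2 + x)**2 (M(x) = (x + 2)**2 = (2 + x)**2)
(M(-10) + D)*(-329) = ((2 - 10)**2 - 62)*(-329) = ((-8)**2 - 62)*(-329) = (64 - 62)*(-329) = 2*(-329) = -658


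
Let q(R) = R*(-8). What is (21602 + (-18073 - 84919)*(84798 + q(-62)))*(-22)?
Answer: 193260717012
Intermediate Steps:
q(R) = -8*R
(21602 + (-18073 - 84919)*(84798 + q(-62)))*(-22) = (21602 + (-18073 - 84919)*(84798 - 8*(-62)))*(-22) = (21602 - 102992*(84798 + 496))*(-22) = (21602 - 102992*85294)*(-22) = (21602 - 8784599648)*(-22) = -8784578046*(-22) = 193260717012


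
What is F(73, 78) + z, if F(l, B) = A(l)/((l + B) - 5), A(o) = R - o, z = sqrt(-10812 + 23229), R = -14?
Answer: -87/146 + sqrt(12417) ≈ 110.84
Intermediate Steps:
z = sqrt(12417) ≈ 111.43
A(o) = -14 - o
F(l, B) = (-14 - l)/(-5 + B + l) (F(l, B) = (-14 - l)/((l + B) - 5) = (-14 - l)/((B + l) - 5) = (-14 - l)/(-5 + B + l))
F(73, 78) + z = (-14 - 1*73)/(-5 + 78 + 73) + sqrt(12417) = (-14 - 73)/146 + sqrt(12417) = (1/146)*(-87) + sqrt(12417) = -87/146 + sqrt(12417)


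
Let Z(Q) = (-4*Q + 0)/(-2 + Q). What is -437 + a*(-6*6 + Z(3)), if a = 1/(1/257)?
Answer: -12773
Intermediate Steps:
Z(Q) = -4*Q/(-2 + Q) (Z(Q) = (-4*Q)/(-2 + Q) = -4*Q/(-2 + Q))
a = 257 (a = 1/(1/257) = 257)
-437 + a*(-6*6 + Z(3)) = -437 + 257*(-6*6 - 4*3/(-2 + 3)) = -437 + 257*(-36 - 4*3/1) = -437 + 257*(-36 - 4*3*1) = -437 + 257*(-36 - 12) = -437 + 257*(-48) = -437 - 12336 = -12773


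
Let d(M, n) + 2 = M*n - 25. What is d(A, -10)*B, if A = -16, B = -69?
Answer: -9177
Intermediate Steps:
d(M, n) = -27 + M*n (d(M, n) = -2 + (M*n - 25) = -2 + (-25 + M*n) = -27 + M*n)
d(A, -10)*B = (-27 - 16*(-10))*(-69) = (-27 + 160)*(-69) = 133*(-69) = -9177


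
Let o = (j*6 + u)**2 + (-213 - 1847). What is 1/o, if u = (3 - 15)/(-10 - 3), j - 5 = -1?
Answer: -169/243164 ≈ -0.00069500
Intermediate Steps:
j = 4 (j = 5 - 1 = 4)
u = 12/13 (u = -12/(-13) = -12*(-1/13) = 12/13 ≈ 0.92308)
o = -243164/169 (o = (4*6 + 12/13)**2 + (-213 - 1847) = (24 + 12/13)**2 - 2060 = (324/13)**2 - 2060 = 104976/169 - 2060 = -243164/169 ≈ -1438.8)
1/o = 1/(-243164/169) = -169/243164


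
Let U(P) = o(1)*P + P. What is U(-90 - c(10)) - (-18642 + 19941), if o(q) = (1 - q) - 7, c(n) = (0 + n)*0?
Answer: -759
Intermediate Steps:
c(n) = 0 (c(n) = n*0 = 0)
o(q) = -6 - q
U(P) = -6*P (U(P) = (-6 - 1*1)*P + P = (-6 - 1)*P + P = -7*P + P = -6*P)
U(-90 - c(10)) - (-18642 + 19941) = -6*(-90 - 1*0) - (-18642 + 19941) = -6*(-90 + 0) - 1*1299 = -6*(-90) - 1299 = 540 - 1299 = -759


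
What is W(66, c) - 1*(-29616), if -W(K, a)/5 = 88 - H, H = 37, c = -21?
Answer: 29361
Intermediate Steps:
W(K, a) = -255 (W(K, a) = -5*(88 - 1*37) = -5*(88 - 37) = -5*51 = -255)
W(66, c) - 1*(-29616) = -255 - 1*(-29616) = -255 + 29616 = 29361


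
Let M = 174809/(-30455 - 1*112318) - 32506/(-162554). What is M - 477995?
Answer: -5546742882493919/11604161121 ≈ -4.7800e+5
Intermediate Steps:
M = -11887461524/11604161121 (M = 174809/(-30455 - 112318) - 32506*(-1/162554) = 174809/(-142773) + 16253/81277 = 174809*(-1/142773) + 16253/81277 = -174809/142773 + 16253/81277 = -11887461524/11604161121 ≈ -1.0244)
M - 477995 = -11887461524/11604161121 - 477995 = -5546742882493919/11604161121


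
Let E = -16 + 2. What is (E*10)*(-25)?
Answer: 3500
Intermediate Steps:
E = -14
(E*10)*(-25) = -14*10*(-25) = -140*(-25) = 3500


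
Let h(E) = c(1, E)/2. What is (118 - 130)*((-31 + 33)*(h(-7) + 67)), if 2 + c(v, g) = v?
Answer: -1596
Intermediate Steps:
c(v, g) = -2 + v
h(E) = -1/2 (h(E) = (-2 + 1)/2 = -1*1/2 = -1/2)
(118 - 130)*((-31 + 33)*(h(-7) + 67)) = (118 - 130)*((-31 + 33)*(-1/2 + 67)) = -24*133/2 = -12*133 = -1596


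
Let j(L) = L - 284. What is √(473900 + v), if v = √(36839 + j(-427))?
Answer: 2*√(118475 + √2258) ≈ 688.54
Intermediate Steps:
j(L) = -284 + L
v = 4*√2258 (v = √(36839 + (-284 - 427)) = √(36839 - 711) = √36128 = 4*√2258 ≈ 190.07)
√(473900 + v) = √(473900 + 4*√2258)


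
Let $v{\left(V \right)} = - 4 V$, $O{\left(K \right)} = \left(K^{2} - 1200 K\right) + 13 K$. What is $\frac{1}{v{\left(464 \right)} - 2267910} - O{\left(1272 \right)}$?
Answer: $- \frac{245407099921}{2269766} \approx -1.0812 \cdot 10^{5}$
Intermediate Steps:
$O{\left(K \right)} = K^{2} - 1187 K$
$\frac{1}{v{\left(464 \right)} - 2267910} - O{\left(1272 \right)} = \frac{1}{\left(-4\right) 464 - 2267910} - 1272 \left(-1187 + 1272\right) = \frac{1}{-1856 - 2267910} - 1272 \cdot 85 = \frac{1}{-2269766} - 108120 = - \frac{1}{2269766} - 108120 = - \frac{245407099921}{2269766}$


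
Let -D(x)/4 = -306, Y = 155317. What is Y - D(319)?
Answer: 154093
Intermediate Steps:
D(x) = 1224 (D(x) = -4*(-306) = 1224)
Y - D(319) = 155317 - 1*1224 = 155317 - 1224 = 154093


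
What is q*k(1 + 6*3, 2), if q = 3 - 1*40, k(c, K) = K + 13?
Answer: -555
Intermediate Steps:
k(c, K) = 13 + K
q = -37 (q = 3 - 40 = -37)
q*k(1 + 6*3, 2) = -37*(13 + 2) = -37*15 = -555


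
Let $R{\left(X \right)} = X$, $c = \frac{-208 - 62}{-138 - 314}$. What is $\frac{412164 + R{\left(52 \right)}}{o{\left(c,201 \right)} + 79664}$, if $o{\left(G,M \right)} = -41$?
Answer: $\frac{412216}{79623} \approx 5.1771$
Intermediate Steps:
$c = \frac{135}{226}$ ($c = - \frac{270}{-452} = \left(-270\right) \left(- \frac{1}{452}\right) = \frac{135}{226} \approx 0.59735$)
$\frac{412164 + R{\left(52 \right)}}{o{\left(c,201 \right)} + 79664} = \frac{412164 + 52}{-41 + 79664} = \frac{412216}{79623}$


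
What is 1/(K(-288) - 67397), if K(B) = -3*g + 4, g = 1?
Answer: -1/67396 ≈ -1.4838e-5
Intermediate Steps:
K(B) = 1 (K(B) = -3*1 + 4 = -3 + 4 = 1)
1/(K(-288) - 67397) = 1/(1 - 67397) = 1/(-67396) = -1/67396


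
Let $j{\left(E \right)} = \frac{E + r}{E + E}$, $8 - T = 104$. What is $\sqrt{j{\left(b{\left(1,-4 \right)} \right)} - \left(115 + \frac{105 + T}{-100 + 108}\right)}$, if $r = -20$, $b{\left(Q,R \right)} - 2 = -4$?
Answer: $\frac{i \sqrt{1770}}{4} \approx 10.518 i$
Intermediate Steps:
$T = -96$ ($T = 8 - 104 = -96$)
$b{\left(Q,R \right)} = -2$ ($b{\left(Q,R \right)} = 2 - 4 = -2$)
$j{\left(E \right)} = \frac{-20 + E}{2 E}$ ($j{\left(E \right)} = \frac{E - 20}{E + E} = \frac{-20 + E}{2 E}$)
$\sqrt{j{\left(b{\left(1,-4 \right)} \right)} - \left(115 + \frac{105 + T}{-100 + 108}\right)} = \sqrt{\frac{-20 - 2}{2 \left(-2\right)} - \left(115 + \frac{105 - 96}{-100 + 108}\right)} = \sqrt{\frac{1}{2} \left(- \frac{1}{2}\right) \left(-22\right) - \left(115 + \frac{9}{8}\right)} = \sqrt{\frac{11}{2} - \left(115 + 9 \cdot \frac{1}{8}\right)} = \sqrt{\frac{11}{2} - \frac{929}{8}} = \sqrt{- \frac{885}{8}} = \frac{i \sqrt{1770}}{4}$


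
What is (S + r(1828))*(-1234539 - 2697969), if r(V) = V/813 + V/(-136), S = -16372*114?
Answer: 1989060978216050/271 ≈ 7.3397e+12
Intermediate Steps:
S = -1866408
r(V) = -677*V/110568 (r(V) = V*(1/813) + V*(-1/136) = V/813 - V/136 = -677*V/110568)
(S + r(1828))*(-1234539 - 2697969) = (-1866408 - 677/110568*1828)*(-1234539 - 2697969) = (-1866408 - 309389/27642)*(-3932508) = -51591559325/27642*(-3932508) = 1989060978216050/271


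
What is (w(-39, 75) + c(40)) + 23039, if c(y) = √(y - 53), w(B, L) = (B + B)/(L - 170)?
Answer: 2188783/95 + I*√13 ≈ 23040.0 + 3.6056*I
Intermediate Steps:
w(B, L) = 2*B/(-170 + L) (w(B, L) = (2*B)/(-170 + L) = 2*B/(-170 + L))
c(y) = √(-53 + y)
(w(-39, 75) + c(40)) + 23039 = (2*(-39)/(-170 + 75) + √(-53 + 40)) + 23039 = (2*(-39)/(-95) + √(-13)) + 23039 = (2*(-39)*(-1/95) + I*√13) + 23039 = (78/95 + I*√13) + 23039 = 2188783/95 + I*√13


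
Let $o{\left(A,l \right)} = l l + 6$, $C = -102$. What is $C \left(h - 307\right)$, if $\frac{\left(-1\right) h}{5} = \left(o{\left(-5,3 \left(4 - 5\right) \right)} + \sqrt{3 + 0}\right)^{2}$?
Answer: $147594 + 15300 \sqrt{3} \approx 1.7409 \cdot 10^{5}$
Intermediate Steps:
$o{\left(A,l \right)} = 6 + l^{2}$ ($o{\left(A,l \right)} = l^{2} + 6 = 6 + l^{2}$)
$h = - 5 \left(15 + \sqrt{3}\right)^{2}$ ($h = - 5 \left(\left(6 + \left(3 \left(4 - 5\right)\right)^{2}\right) + \sqrt{3 + 0}\right)^{2} = - 5 \left(\left(6 + \left(3 \left(-1\right)\right)^{2}\right) + \sqrt{3}\right)^{2} = - 5 \left(\left(6 + \left(-3\right)^{2}\right) + \sqrt{3}\right)^{2} = - 5 \left(\left(6 + 9\right) + \sqrt{3}\right)^{2} = - 5 \left(15 + \sqrt{3}\right)^{2} \approx -1399.8$)
$C \left(h - 307\right) = - 102 \left(\left(-1140 - 150 \sqrt{3}\right) - 307\right) = - 102 \left(-1447 - 150 \sqrt{3}\right) = 147594 + 15300 \sqrt{3}$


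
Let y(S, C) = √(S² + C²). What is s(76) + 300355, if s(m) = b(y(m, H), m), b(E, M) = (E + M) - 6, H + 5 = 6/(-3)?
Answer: 300425 + 5*√233 ≈ 3.0050e+5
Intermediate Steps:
H = -7 (H = -5 + 6/(-3) = -5 + 6*(-⅓) = -5 - 2 = -7)
y(S, C) = √(C² + S²)
b(E, M) = -6 + E + M
s(m) = -6 + m + √(49 + m²) (s(m) = -6 + √((-7)² + m²) + m = -6 + √(49 + m²) + m = -6 + m + √(49 + m²))
s(76) + 300355 = (-6 + 76 + √(49 + 76²)) + 300355 = (-6 + 76 + √(49 + 5776)) + 300355 = (-6 + 76 + √5825) + 300355 = (-6 + 76 + 5*√233) + 300355 = (70 + 5*√233) + 300355 = 300425 + 5*√233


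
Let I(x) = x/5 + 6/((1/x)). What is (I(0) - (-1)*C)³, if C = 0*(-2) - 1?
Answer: -1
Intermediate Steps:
C = -1 (C = 0 - 1 = -1)
I(x) = 31*x/5 (I(x) = x*(⅕) + 6/(1/x) = x/5 + 6*x = 31*x/5)
(I(0) - (-1)*C)³ = ((31/5)*0 - (-1)*(-1))³ = (0 - 1*1)³ = (0 - 1)³ = (-1)³ = -1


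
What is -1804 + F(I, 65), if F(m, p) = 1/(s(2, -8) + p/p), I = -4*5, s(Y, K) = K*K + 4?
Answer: -124475/69 ≈ -1804.0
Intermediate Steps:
s(Y, K) = 4 + K**2 (s(Y, K) = K**2 + 4 = 4 + K**2)
I = -20
F(m, p) = 1/69 (F(m, p) = 1/((4 + (-8)**2) + p/p) = 1/((4 + 64) + 1) = 1/(68 + 1) = 1/69)
-1804 + F(I, 65) = -1804 + 1/69 = -124475/69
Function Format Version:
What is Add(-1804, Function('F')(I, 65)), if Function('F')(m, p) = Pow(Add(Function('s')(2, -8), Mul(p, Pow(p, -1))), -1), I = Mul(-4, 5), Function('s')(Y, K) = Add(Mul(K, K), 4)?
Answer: Rational(-124475, 69) ≈ -1804.0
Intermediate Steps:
Function('s')(Y, K) = Add(4, Pow(K, 2)) (Function('s')(Y, K) = Add(Pow(K, 2), 4) = Add(4, Pow(K, 2)))
I = -20
Function('F')(m, p) = Rational(1, 69) (Function('F')(m, p) = Pow(Add(Add(4, Pow(-8, 2)), Mul(p, Pow(p, -1))), -1) = Pow(Add(Add(4, 64), 1), -1) = Pow(Add(68, 1), -1) = Pow(69, -1) = Rational(1, 69))
Add(-1804, Function('F')(I, 65)) = Add(-1804, Rational(1, 69)) = Rational(-124475, 69)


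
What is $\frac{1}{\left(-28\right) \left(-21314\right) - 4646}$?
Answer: $\frac{1}{592146} \approx 1.6888 \cdot 10^{-6}$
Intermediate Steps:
$\frac{1}{\left(-28\right) \left(-21314\right) - 4646} = \frac{1}{596792 - 4646} = \frac{1}{592146}$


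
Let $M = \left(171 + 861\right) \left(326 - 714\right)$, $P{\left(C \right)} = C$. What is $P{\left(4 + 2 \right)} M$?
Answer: $-2402496$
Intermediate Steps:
$M = -400416$ ($M = 1032 \left(-388\right) = -400416$)
$P{\left(4 + 2 \right)} M = \left(4 + 2\right) \left(-400416\right) = 6 \left(-400416\right) = -2402496$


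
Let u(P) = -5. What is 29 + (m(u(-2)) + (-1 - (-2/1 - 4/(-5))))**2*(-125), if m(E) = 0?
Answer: 24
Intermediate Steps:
29 + (m(u(-2)) + (-1 - (-2/1 - 4/(-5))))**2*(-125) = 29 + (0 + (-1 - (-2/1 - 4/(-5))))**2*(-125) = 29 + (0 + (-1 - (-2*1 - 4*(-1/5))))**2*(-125) = 29 + (0 + (-1 - (-2 + 4/5)))**2*(-125) = 29 + (0 + (-1 - 1*(-6/5)))**2*(-125) = 29 + (0 + (-1 + 6/5))**2*(-125) = 29 + (0 + 1/5)**2*(-125) = 29 + (1/5)**2*(-125) = 29 + (1/25)*(-125) = 29 - 5 = 24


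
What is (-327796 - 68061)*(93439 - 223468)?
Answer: 51472889853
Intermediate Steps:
(-327796 - 68061)*(93439 - 223468) = -395857*(-130029) = 51472889853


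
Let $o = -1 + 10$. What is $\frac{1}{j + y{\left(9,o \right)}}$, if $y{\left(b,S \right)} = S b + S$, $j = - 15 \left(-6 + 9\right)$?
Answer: $\frac{1}{45} \approx 0.022222$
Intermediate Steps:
$o = 9$
$j = -45$ ($j = \left(-15\right) 3 = -45$)
$y{\left(b,S \right)} = S + S b$
$\frac{1}{j + y{\left(9,o \right)}} = \frac{1}{-45 + 9 \left(1 + 9\right)} = \frac{1}{-45 + 9 \cdot 10} = \frac{1}{-45 + 90} = \frac{1}{45}$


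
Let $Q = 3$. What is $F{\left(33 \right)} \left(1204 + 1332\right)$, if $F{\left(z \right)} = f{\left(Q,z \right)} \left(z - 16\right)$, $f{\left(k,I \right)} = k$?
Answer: $129336$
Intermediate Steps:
$F{\left(z \right)} = -48 + 3 z$ ($F{\left(z \right)} = 3 \left(z - 16\right) = 3 \left(-16 + z\right) = -48 + 3 z$)
$F{\left(33 \right)} \left(1204 + 1332\right) = \left(-48 + 3 \cdot 33\right) \left(1204 + 1332\right) = \left(-48 + 99\right) 2536 = 51 \cdot 2536 = 129336$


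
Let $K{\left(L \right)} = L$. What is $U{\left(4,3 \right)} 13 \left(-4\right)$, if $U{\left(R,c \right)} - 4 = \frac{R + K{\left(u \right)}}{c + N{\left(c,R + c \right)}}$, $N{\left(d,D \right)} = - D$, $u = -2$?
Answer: $-182$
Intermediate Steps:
$U{\left(R,c \right)} = 4 - \frac{-2 + R}{R}$ ($U{\left(R,c \right)} = 4 + \frac{R - 2}{c - \left(R + c\right)} = 4 + \frac{-2 + R}{c - \left(R + c\right)} = 4 + \frac{-2 + R}{\left(-1\right) R} = 4 + \left(-2 + R\right) \left(- \frac{1}{R}\right) = 4 - \frac{-2 + R}{R}$)
$U{\left(4,3 \right)} 13 \left(-4\right) = \left(3 + \frac{2}{4}\right) 13 \left(-4\right) = \left(3 + 2 \cdot \frac{1}{4}\right) 13 \left(-4\right) = \left(3 + \frac{1}{2}\right) 13 \left(-4\right) = \frac{7}{2} \cdot 13 \left(-4\right) = \frac{91}{2} \left(-4\right) = -182$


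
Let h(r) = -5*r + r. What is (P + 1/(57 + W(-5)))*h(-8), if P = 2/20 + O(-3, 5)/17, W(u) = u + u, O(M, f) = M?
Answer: -7056/3995 ≈ -1.7662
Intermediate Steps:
W(u) = 2*u
P = -13/170 (P = 2/20 - 3/17 = 2*(1/20) - 3*1/17 = 1/10 - 3/17 = -13/170 ≈ -0.076471)
h(r) = -4*r
(P + 1/(57 + W(-5)))*h(-8) = (-13/170 + 1/(57 + 2*(-5)))*(-4*(-8)) = (-13/170 + 1/(57 - 10))*32 = (-13/170 + 1/47)*32 = -441/7990*32 = -7056/3995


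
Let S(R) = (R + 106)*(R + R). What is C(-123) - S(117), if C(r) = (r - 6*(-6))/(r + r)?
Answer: -4278895/82 ≈ -52182.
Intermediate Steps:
S(R) = 2*R*(106 + R) (S(R) = (106 + R)*(2*R) = 2*R*(106 + R))
C(r) = (36 + r)/(2*r) (C(r) = (r + 36)/((2*r)) = (36 + r)*(1/(2*r)) = (36 + r)/(2*r))
C(-123) - S(117) = (1/2)*(36 - 123)/(-123) - 2*117*(106 + 117) = (1/2)*(-1/123)*(-87) - 2*117*223 = 29/82 - 1*52182 = 29/82 - 52182 = -4278895/82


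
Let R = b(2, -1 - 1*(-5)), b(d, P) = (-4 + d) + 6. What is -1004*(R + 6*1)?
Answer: -10040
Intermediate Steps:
b(d, P) = 2 + d
R = 4 (R = 2 + 2 = 4)
-1004*(R + 6*1) = -1004*(4 + 6*1) = -1004*(4 + 6) = -1004*10 = -10040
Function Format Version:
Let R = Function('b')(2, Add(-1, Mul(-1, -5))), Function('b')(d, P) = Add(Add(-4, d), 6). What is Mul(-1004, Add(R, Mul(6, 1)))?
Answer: -10040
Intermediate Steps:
Function('b')(d, P) = Add(2, d)
R = 4 (R = Add(2, 2) = 4)
Mul(-1004, Add(R, Mul(6, 1))) = Mul(-1004, Add(4, Mul(6, 1))) = Mul(-1004, Add(4, 6)) = Mul(-1004, 10) = -10040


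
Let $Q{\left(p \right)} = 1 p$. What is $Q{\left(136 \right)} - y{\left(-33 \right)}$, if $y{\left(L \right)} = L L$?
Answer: $-953$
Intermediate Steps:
$Q{\left(p \right)} = p$
$y{\left(L \right)} = L^{2}$
$Q{\left(136 \right)} - y{\left(-33 \right)} = 136 - \left(-33\right)^{2} = 136 - 1089 = -953$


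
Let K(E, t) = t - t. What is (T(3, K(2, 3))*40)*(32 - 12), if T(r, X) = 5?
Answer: 4000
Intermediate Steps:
K(E, t) = 0
(T(3, K(2, 3))*40)*(32 - 12) = (5*40)*(32 - 12) = 200*20 = 4000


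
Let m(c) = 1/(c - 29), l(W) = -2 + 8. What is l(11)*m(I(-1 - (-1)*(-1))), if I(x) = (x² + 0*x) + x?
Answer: -2/9 ≈ -0.22222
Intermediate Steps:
l(W) = 6
I(x) = x + x² (I(x) = (x² + 0) + x = x² + x = x + x²)
m(c) = 1/(-29 + c)
l(11)*m(I(-1 - (-1)*(-1))) = 6/(-29 + (-1 - (-1)*(-1))*(1 + (-1 - (-1)*(-1)))) = 6/(-29 + (-1 - 1*1)*(1 + (-1 - 1*1))) = 6/(-29 + (-1 - 1)*(1 + (-1 - 1))) = 6/(-29 - 2*(1 - 2)) = 6/(-29 - 2*(-1)) = 6/(-29 + 2) = 6/(-27) = 6*(-1/27) = -2/9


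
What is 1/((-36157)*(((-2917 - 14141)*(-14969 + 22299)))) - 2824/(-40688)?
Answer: 797938065809513/11496637401400140 ≈ 0.069406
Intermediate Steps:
1/((-36157)*(((-2917 - 14141)*(-14969 + 22299)))) - 2824/(-40688) = -1/(36157*((-17058*7330))) - 2824*(-1/40688) = -1/36157/(-125035140) + 353/5086 = -1/36157*(-1/125035140) + 353/5086 = 1/4520895556980 + 353/5086 = 797938065809513/11496637401400140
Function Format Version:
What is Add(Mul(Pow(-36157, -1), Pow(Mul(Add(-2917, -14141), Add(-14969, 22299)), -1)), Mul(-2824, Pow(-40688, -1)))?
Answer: Rational(797938065809513, 11496637401400140) ≈ 0.069406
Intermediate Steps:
Add(Mul(Pow(-36157, -1), Pow(Mul(Add(-2917, -14141), Add(-14969, 22299)), -1)), Mul(-2824, Pow(-40688, -1))) = Add(Mul(Rational(-1, 36157), Pow(Mul(-17058, 7330), -1)), Mul(-2824, Rational(-1, 40688))) = Add(Mul(Rational(-1, 36157), Pow(-125035140, -1)), Rational(353, 5086)) = Add(Mul(Rational(-1, 36157), Rational(-1, 125035140)), Rational(353, 5086)) = Add(Rational(1, 4520895556980), Rational(353, 5086)) = Rational(797938065809513, 11496637401400140)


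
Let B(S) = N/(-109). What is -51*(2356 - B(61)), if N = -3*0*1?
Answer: -120156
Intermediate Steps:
N = 0 (N = 0*1 = 0)
B(S) = 0 (B(S) = 0/(-109) = 0*(-1/109) = 0)
-51*(2356 - B(61)) = -51*(2356 - 1*0) = -51*(2356 + 0) = -51*2356 = -120156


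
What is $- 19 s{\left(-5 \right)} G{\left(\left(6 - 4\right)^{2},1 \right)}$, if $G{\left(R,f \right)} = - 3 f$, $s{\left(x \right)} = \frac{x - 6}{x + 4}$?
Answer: $627$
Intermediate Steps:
$s{\left(x \right)} = \frac{-6 + x}{4 + x}$
$- 19 s{\left(-5 \right)} G{\left(\left(6 - 4\right)^{2},1 \right)} = - 19 \frac{-6 - 5}{4 - 5} \left(\left(-3\right) 1\right) = - 19 \frac{1}{-1} \left(-11\right) \left(-3\right) = - 19 \left(\left(-1\right) \left(-11\right)\right) \left(-3\right) = \left(-19\right) 11 \left(-3\right) = \left(-209\right) \left(-3\right) = 627$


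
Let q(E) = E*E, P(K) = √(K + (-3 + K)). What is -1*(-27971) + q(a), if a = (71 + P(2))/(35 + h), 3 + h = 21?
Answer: 78575723/2809 ≈ 27973.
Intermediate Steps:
h = 18 (h = -3 + 21 = 18)
P(K) = √(-3 + 2*K)
a = 72/53 (a = (71 + √(-3 + 2*2))/(35 + 18) = (71 + √(-3 + 4))/53 = (71 + √1)*(1/53) = (71 + 1)*(1/53) = 72*(1/53) = 72/53 ≈ 1.3585)
q(E) = E²
-1*(-27971) + q(a) = -1*(-27971) + (72/53)² = 27971 + 5184/2809 = 78575723/2809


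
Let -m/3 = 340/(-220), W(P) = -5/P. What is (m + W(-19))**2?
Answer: 1048576/43681 ≈ 24.005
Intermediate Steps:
m = 51/11 (m = -1020/(-220) = -1020*(-1)/220 = -3*(-17/11) = 51/11 ≈ 4.6364)
(m + W(-19))**2 = (51/11 - 5/(-19))**2 = (51/11 - 5*(-1/19))**2 = (51/11 + 5/19)**2 = (1024/209)**2 = 1048576/43681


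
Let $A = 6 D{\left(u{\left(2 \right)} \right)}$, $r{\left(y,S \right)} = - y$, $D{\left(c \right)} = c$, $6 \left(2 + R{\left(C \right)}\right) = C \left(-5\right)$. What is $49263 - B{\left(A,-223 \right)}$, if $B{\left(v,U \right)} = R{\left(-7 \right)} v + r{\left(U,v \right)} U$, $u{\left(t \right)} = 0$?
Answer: $98992$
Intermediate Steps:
$R{\left(C \right)} = -2 - \frac{5 C}{6}$ ($R{\left(C \right)} = -2 + \frac{C \left(-5\right)}{6} = -2 + \frac{\left(-5\right) C}{6} = -2 - \frac{5 C}{6}$)
$A = 0$ ($A = 6 \cdot 0 = 0$)
$B{\left(v,U \right)} = - U^{2} + \frac{23 v}{6}$ ($B{\left(v,U \right)} = \left(-2 - - \frac{35}{6}\right) v + - U U = \left(-2 + \frac{35}{6}\right) v - U^{2} = \frac{23 v}{6} - U^{2} = - U^{2} + \frac{23 v}{6}$)
$49263 - B{\left(A,-223 \right)} = 49263 - \left(- \left(-223\right)^{2} + \frac{23}{6} \cdot 0\right) = 49263 - \left(\left(-1\right) 49729 + 0\right) = 49263 - \left(-49729 + 0\right) = 49263 - -49729 = 49263 + 49729 = 98992$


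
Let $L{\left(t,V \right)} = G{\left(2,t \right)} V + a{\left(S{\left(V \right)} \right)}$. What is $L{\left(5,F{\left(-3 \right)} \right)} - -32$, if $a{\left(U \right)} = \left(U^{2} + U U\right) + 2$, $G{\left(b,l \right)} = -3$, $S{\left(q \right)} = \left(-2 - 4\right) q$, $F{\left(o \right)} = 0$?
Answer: $34$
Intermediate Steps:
$S{\left(q \right)} = - 6 q$
$a{\left(U \right)} = 2 + 2 U^{2}$ ($a{\left(U \right)} = \left(U^{2} + U^{2}\right) + 2 = 2 U^{2} + 2 = 2 + 2 U^{2}$)
$L{\left(t,V \right)} = 2 - 3 V + 72 V^{2}$ ($L{\left(t,V \right)} = - 3 V + \left(2 + 2 \left(- 6 V\right)^{2}\right) = - 3 V + \left(2 + 2 \cdot 36 V^{2}\right) = - 3 V + \left(2 + 72 V^{2}\right) = 2 - 3 V + 72 V^{2}$)
$L{\left(5,F{\left(-3 \right)} \right)} - -32 = \left(2 - 0 + 72 \cdot 0^{2}\right) - -32 = \left(2 + 0 + 72 \cdot 0\right) + 32 = \left(2 + 0 + 0\right) + 32 = 2 + 32 = 34$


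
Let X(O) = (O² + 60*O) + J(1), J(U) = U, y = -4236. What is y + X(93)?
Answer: 9994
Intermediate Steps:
X(O) = 1 + O² + 60*O (X(O) = (O² + 60*O) + 1 = 1 + O² + 60*O)
y + X(93) = -4236 + (1 + 93² + 60*93) = -4236 + (1 + 8649 + 5580) = -4236 + 14230 = 9994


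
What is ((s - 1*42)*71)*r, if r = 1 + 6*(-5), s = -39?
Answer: 166779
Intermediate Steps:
r = -29 (r = 1 - 30 = -29)
((s - 1*42)*71)*r = ((-39 - 1*42)*71)*(-29) = ((-39 - 42)*71)*(-29) = -81*71*(-29) = -5751*(-29) = 166779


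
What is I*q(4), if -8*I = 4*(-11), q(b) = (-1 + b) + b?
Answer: 77/2 ≈ 38.500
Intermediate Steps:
q(b) = -1 + 2*b
I = 11/2 (I = -(-11)/2 = -⅛*(-44) = 11/2 ≈ 5.5000)
I*q(4) = 11*(-1 + 2*4)/2 = 11*(-1 + 8)/2 = (11/2)*7 = 77/2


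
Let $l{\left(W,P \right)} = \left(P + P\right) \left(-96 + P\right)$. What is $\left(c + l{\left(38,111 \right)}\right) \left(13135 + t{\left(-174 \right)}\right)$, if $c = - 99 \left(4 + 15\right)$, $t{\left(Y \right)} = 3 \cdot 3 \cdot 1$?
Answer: $19045656$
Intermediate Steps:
$t{\left(Y \right)} = 9$ ($t{\left(Y \right)} = 9 \cdot 1 = 9$)
$c = -1881$ ($c = \left(-99\right) 19 = -1881$)
$l{\left(W,P \right)} = 2 P \left(-96 + P\right)$
$\left(c + l{\left(38,111 \right)}\right) \left(13135 + t{\left(-174 \right)}\right) = \left(-1881 + 2 \cdot 111 \left(-96 + 111\right)\right) \left(13135 + 9\right) = \left(-1881 + 2 \cdot 111 \cdot 15\right) 13144 = \left(-1881 + 3330\right) 13144 = 1449 \cdot 13144 = 19045656$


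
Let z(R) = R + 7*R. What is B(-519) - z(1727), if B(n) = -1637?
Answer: -15453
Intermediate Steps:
z(R) = 8*R
B(-519) - z(1727) = -1637 - 8*1727 = -1637 - 1*13816 = -1637 - 13816 = -15453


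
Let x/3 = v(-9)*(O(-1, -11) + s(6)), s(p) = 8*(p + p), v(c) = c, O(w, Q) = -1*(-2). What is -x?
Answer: 2646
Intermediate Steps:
O(w, Q) = 2
s(p) = 16*p (s(p) = 8*(2*p) = 16*p)
x = -2646 (x = 3*(-9*(2 + 16*6)) = 3*(-9*(2 + 96)) = 3*(-9*98) = 3*(-882) = -2646)
-x = -1*(-2646) = 2646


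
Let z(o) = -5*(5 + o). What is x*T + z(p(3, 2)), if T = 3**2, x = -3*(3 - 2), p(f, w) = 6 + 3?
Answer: -97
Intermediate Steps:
p(f, w) = 9
x = -3 (x = -3*1 = -3)
z(o) = -25 - 5*o
T = 9
x*T + z(p(3, 2)) = -3*9 + (-25 - 5*9) = -27 + (-25 - 45) = -27 - 70 = -97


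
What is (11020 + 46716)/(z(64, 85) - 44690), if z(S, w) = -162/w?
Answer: -1226890/949703 ≈ -1.2919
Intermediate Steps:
(11020 + 46716)/(z(64, 85) - 44690) = (11020 + 46716)/(-162/85 - 44690) = 57736/(-162*1/85 - 44690) = 57736/(-162/85 - 44690) = 57736/(-3798812/85) = 57736*(-85/3798812) = -1226890/949703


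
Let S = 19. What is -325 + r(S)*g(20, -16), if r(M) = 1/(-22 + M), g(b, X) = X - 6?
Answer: -953/3 ≈ -317.67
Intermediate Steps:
g(b, X) = -6 + X
-325 + r(S)*g(20, -16) = -325 + (-6 - 16)/(-22 + 19) = -325 - 22/(-3) = -325 - 1/3*(-22) = -325 + 22/3 = -953/3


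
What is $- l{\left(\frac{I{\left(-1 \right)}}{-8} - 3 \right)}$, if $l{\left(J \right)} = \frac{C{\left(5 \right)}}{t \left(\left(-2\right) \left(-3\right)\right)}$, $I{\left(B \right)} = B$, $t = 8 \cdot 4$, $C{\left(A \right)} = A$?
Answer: $- \frac{5}{192} \approx -0.026042$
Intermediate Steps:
$t = 32$
$l{\left(J \right)} = \frac{5}{192}$ ($l{\left(J \right)} = \frac{5}{32 \left(\left(-2\right) \left(-3\right)\right)} = \frac{5}{32 \cdot 6} = \frac{5}{192}$)
$- l{\left(\frac{I{\left(-1 \right)}}{-8} - 3 \right)} = \left(-1\right) \frac{5}{192} = - \frac{5}{192}$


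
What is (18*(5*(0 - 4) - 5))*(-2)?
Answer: 900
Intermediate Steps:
(18*(5*(0 - 4) - 5))*(-2) = (18*(5*(-4) - 5))*(-2) = (18*(-20 - 5))*(-2) = (18*(-25))*(-2) = -450*(-2) = 900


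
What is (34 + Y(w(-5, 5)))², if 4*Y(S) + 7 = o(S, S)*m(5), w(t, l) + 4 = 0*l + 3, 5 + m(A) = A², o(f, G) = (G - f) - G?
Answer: 22201/16 ≈ 1387.6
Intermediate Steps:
o(f, G) = -f
m(A) = -5 + A²
w(t, l) = -1 (w(t, l) = -4 + (0*l + 3) = -4 + (0 + 3) = -4 + 3 = -1)
Y(S) = -7/4 - 5*S (Y(S) = -7/4 + ((-S)*(-5 + 5²))/4 = -7/4 + ((-S)*(-5 + 25))/4 = -7/4 + (-S*20)/4 = -7/4 + (-20*S)/4 = -7/4 - 5*S)
(34 + Y(w(-5, 5)))² = (34 + (-7/4 - 5*(-1)))² = (34 + (-7/4 + 5))² = (34 + 13/4)² = (149/4)² = 22201/16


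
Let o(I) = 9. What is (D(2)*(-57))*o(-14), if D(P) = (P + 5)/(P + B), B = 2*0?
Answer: -3591/2 ≈ -1795.5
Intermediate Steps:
B = 0
D(P) = (5 + P)/P (D(P) = (P + 5)/(P + 0) = (5 + P)/P)
(D(2)*(-57))*o(-14) = (((5 + 2)/2)*(-57))*9 = (((½)*7)*(-57))*9 = ((7/2)*(-57))*9 = -399/2*9 = -3591/2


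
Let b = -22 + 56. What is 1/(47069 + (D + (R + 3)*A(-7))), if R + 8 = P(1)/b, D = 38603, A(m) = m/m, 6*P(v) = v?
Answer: 204/17476069 ≈ 1.1673e-5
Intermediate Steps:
P(v) = v/6
b = 34
A(m) = 1
R = -1631/204 (R = -8 + ((⅙)*1)/34 = -8 + (⅙)*(1/34) = -8 + 1/204 = -1631/204 ≈ -7.9951)
1/(47069 + (D + (R + 3)*A(-7))) = 1/(47069 + (38603 + (-1631/204 + 3)*1)) = 1/(47069 + (38603 - 1019/204*1)) = 1/(47069 + (38603 - 1019/204)) = 1/(47069 + 7873993/204) = 1/(17476069/204) = 204/17476069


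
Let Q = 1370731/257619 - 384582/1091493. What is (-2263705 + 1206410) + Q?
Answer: -33033186784192460/31243259463 ≈ -1.0573e+6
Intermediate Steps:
Q = 155229740125/31243259463 (Q = 1370731*(1/257619) - 384582*1/1091493 = 1370731/257619 - 128194/363831 = 155229740125/31243259463 ≈ 4.9684)
(-2263705 + 1206410) + Q = (-2263705 + 1206410) + 155229740125/31243259463 = -1057295 + 155229740125/31243259463 = -33033186784192460/31243259463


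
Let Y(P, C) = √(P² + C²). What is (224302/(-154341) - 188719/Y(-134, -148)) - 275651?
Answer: -42544475293/154341 - 188719*√9965/19930 ≈ -2.7660e+5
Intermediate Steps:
Y(P, C) = √(C² + P²)
(224302/(-154341) - 188719/Y(-134, -148)) - 275651 = (224302/(-154341) - 188719/√((-148)² + (-134)²)) - 275651 = (224302*(-1/154341) - 188719/√(21904 + 17956)) - 275651 = (-224302/154341 - 188719*√9965/19930) - 275651 = -42544475293/154341 - 188719*√9965/19930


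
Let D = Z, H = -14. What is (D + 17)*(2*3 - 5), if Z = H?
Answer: 3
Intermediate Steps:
Z = -14
D = -14
(D + 17)*(2*3 - 5) = (-14 + 17)*(2*3 - 5) = 3*(6 - 5) = 3*1 = 3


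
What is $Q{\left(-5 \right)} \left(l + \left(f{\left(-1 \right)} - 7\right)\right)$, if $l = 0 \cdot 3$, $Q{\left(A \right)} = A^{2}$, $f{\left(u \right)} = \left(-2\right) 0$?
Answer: $-175$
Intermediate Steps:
$f{\left(u \right)} = 0$
$l = 0$
$Q{\left(-5 \right)} \left(l + \left(f{\left(-1 \right)} - 7\right)\right) = \left(-5\right)^{2} \left(0 + \left(0 - 7\right)\right) = 25 \left(0 + \left(0 - 7\right)\right) = 25 \left(0 - 7\right) = 25 \left(-7\right) = -175$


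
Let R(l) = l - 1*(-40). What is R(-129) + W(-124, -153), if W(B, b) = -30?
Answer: -119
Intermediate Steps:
R(l) = 40 + l (R(l) = l + 40 = 40 + l)
R(-129) + W(-124, -153) = (40 - 129) - 30 = -89 - 30 = -119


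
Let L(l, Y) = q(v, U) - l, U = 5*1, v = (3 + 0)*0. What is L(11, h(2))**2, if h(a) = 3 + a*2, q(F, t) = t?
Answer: 36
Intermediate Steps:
v = 0 (v = 3*0 = 0)
U = 5
h(a) = 3 + 2*a
L(l, Y) = 5 - l
L(11, h(2))**2 = (5 - 1*11)**2 = (5 - 11)**2 = (-6)**2 = 36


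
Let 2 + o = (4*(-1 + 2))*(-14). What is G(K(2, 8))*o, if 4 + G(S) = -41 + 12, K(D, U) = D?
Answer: 1914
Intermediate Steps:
G(S) = -33 (G(S) = -4 + (-41 + 12) = -4 - 29 = -33)
o = -58 (o = -2 + (4*(-1 + 2))*(-14) = -2 + (4*1)*(-14) = -2 + 4*(-14) = -2 - 56 = -58)
G(K(2, 8))*o = -33*(-58) = 1914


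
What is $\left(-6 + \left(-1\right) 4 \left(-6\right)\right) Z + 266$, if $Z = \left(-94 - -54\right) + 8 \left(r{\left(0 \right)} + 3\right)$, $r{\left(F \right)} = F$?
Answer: $-22$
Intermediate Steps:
$Z = -16$ ($Z = \left(-94 - -54\right) + 8 \left(0 + 3\right) = \left(-94 + 54\right) + 8 \cdot 3 = -40 + 24 = -16$)
$\left(-6 + \left(-1\right) 4 \left(-6\right)\right) Z + 266 = \left(-6 + \left(-1\right) 4 \left(-6\right)\right) \left(-16\right) + 266 = \left(-6 - -24\right) \left(-16\right) + 266 = \left(-6 + 24\right) \left(-16\right) + 266 = 18 \left(-16\right) + 266 = -288 + 266 = -22$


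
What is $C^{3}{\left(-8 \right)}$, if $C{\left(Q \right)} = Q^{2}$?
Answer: $262144$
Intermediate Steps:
$C^{3}{\left(-8 \right)} = \left(\left(-8\right)^{2}\right)^{3} = 64^{3} = 262144$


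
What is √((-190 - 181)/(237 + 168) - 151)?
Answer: I*√307630/45 ≈ 12.325*I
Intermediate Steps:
√((-190 - 181)/(237 + 168) - 151) = √(-371/405 - 151) = √(-61526/405) = I*√307630/45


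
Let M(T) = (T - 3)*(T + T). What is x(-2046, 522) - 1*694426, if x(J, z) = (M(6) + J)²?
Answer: 3345674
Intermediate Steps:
M(T) = 2*T*(-3 + T) (M(T) = (-3 + T)*(2*T) = 2*T*(-3 + T))
x(J, z) = (36 + J)² (x(J, z) = (2*6*(-3 + 6) + J)² = (2*6*3 + J)² = (36 + J)²)
x(-2046, 522) - 1*694426 = (36 - 2046)² - 1*694426 = (-2010)² - 694426 = 4040100 - 694426 = 3345674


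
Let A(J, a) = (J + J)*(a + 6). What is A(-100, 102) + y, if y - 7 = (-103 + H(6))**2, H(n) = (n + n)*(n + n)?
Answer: -19912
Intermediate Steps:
H(n) = 4*n**2 (H(n) = (2*n)*(2*n) = 4*n**2)
A(J, a) = 2*J*(6 + a) (A(J, a) = (2*J)*(6 + a) = 2*J*(6 + a))
y = 1688 (y = 7 + (-103 + 4*6**2)**2 = 7 + (-103 + 4*36)**2 = 7 + (-103 + 144)**2 = 7 + 41**2 = 7 + 1681 = 1688)
A(-100, 102) + y = 2*(-100)*(6 + 102) + 1688 = 2*(-100)*108 + 1688 = -21600 + 1688 = -19912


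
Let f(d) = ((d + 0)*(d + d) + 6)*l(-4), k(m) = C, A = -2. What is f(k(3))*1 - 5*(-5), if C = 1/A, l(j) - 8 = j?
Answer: 51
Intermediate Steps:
l(j) = 8 + j
C = -½ (C = 1/(-2) = -½ ≈ -0.50000)
k(m) = -½
f(d) = 24 + 8*d² (f(d) = ((d + 0)*(d + d) + 6)*(8 - 4) = (d*(2*d) + 6)*4 = (2*d² + 6)*4 = (6 + 2*d²)*4 = 24 + 8*d²)
f(k(3))*1 - 5*(-5) = (24 + 8*(-½)²)*1 - 5*(-5) = (24 + 8*(¼))*1 + 25 = (24 + 2)*1 + 25 = 26*1 + 25 = 26 + 25 = 51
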